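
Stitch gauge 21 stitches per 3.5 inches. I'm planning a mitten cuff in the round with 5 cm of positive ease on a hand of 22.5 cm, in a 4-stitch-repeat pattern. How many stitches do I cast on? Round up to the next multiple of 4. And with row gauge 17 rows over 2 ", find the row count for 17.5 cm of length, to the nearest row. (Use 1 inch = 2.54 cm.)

Cast on 68 stitches; work 59 rows.

Finished = 22.5 + 5 = 27.5 cm.
27.5 cm × 1/2.54 = 10.83 inches.
21/3.5 = 6 sts per in; 10.83 × 6 = 64.96 sts.
Next multiple of 4 → 68.
17.5 cm = 6.89 inches; × 8.5 = 58.56 → 59 rows.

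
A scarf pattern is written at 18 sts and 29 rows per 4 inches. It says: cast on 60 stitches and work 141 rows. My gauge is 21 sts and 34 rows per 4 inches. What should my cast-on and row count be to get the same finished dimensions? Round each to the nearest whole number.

Stitches: 60 × 21/18 = 70.00 → 70.
Rows: 141 × 34/29 = 165.31 → 165.

Cast on 70 stitches; work 165 rows.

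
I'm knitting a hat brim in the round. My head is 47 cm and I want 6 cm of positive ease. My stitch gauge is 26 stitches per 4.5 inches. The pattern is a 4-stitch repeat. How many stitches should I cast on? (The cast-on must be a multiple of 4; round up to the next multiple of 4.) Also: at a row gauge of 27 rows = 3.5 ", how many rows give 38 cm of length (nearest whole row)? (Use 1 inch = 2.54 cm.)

Cast on 124 stitches; work 115 rows.

Finished = 47 + 6 = 53 cm.
53 cm × 1/2.54 = 20.87 inches.
26/4.5 = 5.778 sts per in; 20.87 × 5.778 = 120.56 sts.
Next multiple of 4 → 124.
38 cm = 14.96 inches; × 7.714 = 115.41 → 115 rows.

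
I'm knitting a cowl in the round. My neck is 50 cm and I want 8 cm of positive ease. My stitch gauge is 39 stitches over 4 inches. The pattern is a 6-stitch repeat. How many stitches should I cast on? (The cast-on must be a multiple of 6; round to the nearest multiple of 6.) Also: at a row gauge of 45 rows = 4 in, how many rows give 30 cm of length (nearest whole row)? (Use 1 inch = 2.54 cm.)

Finished = 50 + 8 = 58 cm.
58 cm × 1/2.54 = 22.83 inches.
39/4 = 9.75 sts per in; 22.83 × 9.75 = 222.64 sts.
Nearest multiple of 6 → 222.
30 cm = 11.81 inches; × 11.25 = 132.87 → 133 rows.

Cast on 222 stitches; work 133 rows.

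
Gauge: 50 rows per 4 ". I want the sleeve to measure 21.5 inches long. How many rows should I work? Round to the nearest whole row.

50 rows / 4 in = 12.5 rows per inch.
21.5 × 12.5 = 268.75 rows.
Round to nearest → 269.

Knit 269 rows.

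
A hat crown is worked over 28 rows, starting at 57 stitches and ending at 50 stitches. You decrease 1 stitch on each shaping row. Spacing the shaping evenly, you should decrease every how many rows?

Stitches to remove: |50 − 57| = 7.
Shaping rows needed: 7 / 1 = 7.
28 rows / 7 = every 4 rows.

Decrease every 4th row.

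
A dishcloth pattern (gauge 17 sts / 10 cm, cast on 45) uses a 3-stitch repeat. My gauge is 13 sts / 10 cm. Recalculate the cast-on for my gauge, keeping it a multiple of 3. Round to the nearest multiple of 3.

Cast on 33 stitches.

45 × 13 / 17 = 34.41.
Nearest multiple of 3: 33.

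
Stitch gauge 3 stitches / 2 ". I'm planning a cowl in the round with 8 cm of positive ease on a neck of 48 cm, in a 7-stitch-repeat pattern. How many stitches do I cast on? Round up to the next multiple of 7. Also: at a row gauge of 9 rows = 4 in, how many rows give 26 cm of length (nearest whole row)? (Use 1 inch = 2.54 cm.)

Finished = 48 + 8 = 56 cm.
56 cm × 1/2.54 = 22.05 inches.
3/2 = 1.5 sts per in; 22.05 × 1.5 = 33.07 sts.
Next multiple of 7 → 35.
26 cm = 10.24 inches; × 2.25 = 23.03 → 23 rows.

Cast on 35 stitches; work 23 rows.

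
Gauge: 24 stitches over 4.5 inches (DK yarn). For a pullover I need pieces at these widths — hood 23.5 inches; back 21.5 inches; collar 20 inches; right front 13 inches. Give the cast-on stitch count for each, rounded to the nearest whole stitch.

Rate = 24/4.5 = 5.333 sts per in.
hood: 23.5 × 5.333 = 125.33 → 125.
back: 21.5 × 5.333 = 114.67 → 115.
collar: 20 × 5.333 = 106.67 → 107.
right front: 13 × 5.333 = 69.33 → 69.

hood 125; back 115; collar 107; right front 69.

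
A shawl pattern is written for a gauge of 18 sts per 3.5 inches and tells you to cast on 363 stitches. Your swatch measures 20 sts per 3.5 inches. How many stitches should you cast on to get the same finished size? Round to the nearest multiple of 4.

CO 404 sts.

Scale factor = 20 / 18 = 1.111.
363 × 20 / 18 = 403.33 sts.
→ 404 sts.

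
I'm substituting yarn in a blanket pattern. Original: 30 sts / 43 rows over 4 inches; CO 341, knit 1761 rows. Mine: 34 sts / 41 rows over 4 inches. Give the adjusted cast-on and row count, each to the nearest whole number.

Stitches: 341 × 34/30 = 386.47 → 386.
Rows: 1761 × 41/43 = 1679.09 → 1679.

Cast on 386 stitches; work 1679 rows.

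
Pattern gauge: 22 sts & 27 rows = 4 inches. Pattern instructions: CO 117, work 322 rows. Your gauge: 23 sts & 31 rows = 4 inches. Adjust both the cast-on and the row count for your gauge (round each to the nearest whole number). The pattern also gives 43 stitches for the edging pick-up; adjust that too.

Stitches: 117 × 23/22 = 122.32 → 122.
Rows: 322 × 31/27 = 369.70 → 370.
edging pick-up: 43 × 23/22 = 44.95 → 45.

Cast on 122 stitches; work 370 rows; edging pick-up 45 stitches.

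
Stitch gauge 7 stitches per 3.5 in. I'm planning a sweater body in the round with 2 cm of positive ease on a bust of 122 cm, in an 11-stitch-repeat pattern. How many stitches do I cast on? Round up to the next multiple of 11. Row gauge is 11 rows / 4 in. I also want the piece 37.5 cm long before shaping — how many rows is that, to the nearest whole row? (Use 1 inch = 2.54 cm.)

Cast on 99 stitches; work 41 rows.

Finished = 122 + 2 = 124 cm.
124 cm × 1/2.54 = 48.82 inches.
7/3.5 = 2 sts per in; 48.82 × 2 = 97.64 sts.
Next multiple of 11 → 99.
37.5 cm = 14.76 inches; × 2.75 = 40.60 → 41 rows.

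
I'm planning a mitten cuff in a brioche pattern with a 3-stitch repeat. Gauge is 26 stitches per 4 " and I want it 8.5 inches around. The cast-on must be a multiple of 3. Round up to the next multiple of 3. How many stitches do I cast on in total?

26 / 4 = 6.5 sts per inch.
8.5 × 6.5 = 55.25 sts.
Next multiple of 3: 57.

Cast on 57 stitches.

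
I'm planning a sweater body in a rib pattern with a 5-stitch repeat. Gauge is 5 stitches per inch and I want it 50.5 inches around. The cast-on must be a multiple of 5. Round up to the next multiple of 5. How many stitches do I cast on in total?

5 / 1 = 5 sts per inch.
50.5 × 5 = 252.50 sts.
Next multiple of 5: 255.

Cast on 255 stitches.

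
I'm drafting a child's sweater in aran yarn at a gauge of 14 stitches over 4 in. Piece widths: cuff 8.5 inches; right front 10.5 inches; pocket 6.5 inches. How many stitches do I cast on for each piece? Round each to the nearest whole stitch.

cuff 30; right front 37; pocket 23.

Rate = 14/4 = 3.5 sts per in.
cuff: 8.5 × 3.5 = 29.75 → 30.
right front: 10.5 × 3.5 = 36.75 → 37.
pocket: 6.5 × 3.5 = 22.75 → 23.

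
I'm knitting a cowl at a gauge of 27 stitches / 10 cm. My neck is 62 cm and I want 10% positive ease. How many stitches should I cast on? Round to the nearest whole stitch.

CO 184 sts.

Finished = 62 × 1.10 = 68.20 cm.
27 / 10 = 2.7 sts per cm.
68.20 × 2.7 = 184.14 sts.
→ 184 sts.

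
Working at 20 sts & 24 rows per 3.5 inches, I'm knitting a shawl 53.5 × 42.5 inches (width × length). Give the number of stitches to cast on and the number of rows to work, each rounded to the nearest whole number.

Stitch gauge = 20/3.5 = 5.714 sts/in; 53.5 × 5.714 = 305.71 → 306 sts.
Row gauge = 24/3.5 = 6.857 rows/in; 42.5 × 6.857 = 291.43 → 291 rows.

Cast on 306 stitches and work 291 rows.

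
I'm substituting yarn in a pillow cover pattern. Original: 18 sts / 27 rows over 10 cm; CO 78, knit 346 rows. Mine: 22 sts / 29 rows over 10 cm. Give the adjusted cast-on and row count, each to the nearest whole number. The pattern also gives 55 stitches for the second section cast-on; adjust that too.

Cast on 95 stitches; work 372 rows; second section cast-on 67 stitches.

Stitches: 78 × 22/18 = 95.33 → 95.
Rows: 346 × 29/27 = 371.63 → 372.
second section cast-on: 55 × 22/18 = 67.22 → 67.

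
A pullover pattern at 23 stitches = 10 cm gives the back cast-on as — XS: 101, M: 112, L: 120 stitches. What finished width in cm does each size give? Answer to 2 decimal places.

XS 43.91 cm; M 48.70 cm; L 52.17 cm.

23/10 = 2.3 sts per cm.
XS: 101 / 2.3 = 43.913 → 43.91 cm.
M: 112 / 2.3 = 48.696 → 48.70 cm.
L: 120 / 2.3 = 52.174 → 52.17 cm.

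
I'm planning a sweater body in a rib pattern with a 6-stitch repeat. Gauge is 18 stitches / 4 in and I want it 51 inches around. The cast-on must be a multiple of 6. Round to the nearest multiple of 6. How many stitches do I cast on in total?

18 / 4 = 4.5 sts per inch.
51 × 4.5 = 229.50 sts.
Nearest multiple of 6: 228.

Cast on 228 stitches.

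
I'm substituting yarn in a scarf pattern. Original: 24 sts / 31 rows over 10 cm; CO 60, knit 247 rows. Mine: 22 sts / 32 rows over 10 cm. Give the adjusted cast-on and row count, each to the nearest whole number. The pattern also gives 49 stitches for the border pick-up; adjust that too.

Stitches: 60 × 22/24 = 55.00 → 55.
Rows: 247 × 32/31 = 254.97 → 255.
border pick-up: 49 × 22/24 = 44.92 → 45.

Cast on 55 stitches; work 255 rows; border pick-up 45 stitches.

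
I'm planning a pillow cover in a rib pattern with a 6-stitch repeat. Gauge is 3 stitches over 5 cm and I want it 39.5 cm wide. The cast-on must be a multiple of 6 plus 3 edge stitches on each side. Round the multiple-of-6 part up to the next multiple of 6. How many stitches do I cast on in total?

3 / 5 = 0.6 sts per cm.
39.5 × 0.6 = 23.70 sts.
Less 6 edge sts → 17.70 for the repeat.
Next multiple of 6: 18.
Add back 6 edge sts → 24.

Cast on 24 stitches.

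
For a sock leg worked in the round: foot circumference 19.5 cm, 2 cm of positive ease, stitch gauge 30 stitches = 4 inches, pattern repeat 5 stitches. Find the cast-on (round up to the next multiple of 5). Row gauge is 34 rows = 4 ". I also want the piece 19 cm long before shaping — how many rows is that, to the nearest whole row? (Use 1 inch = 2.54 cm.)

Cast on 65 stitches; work 64 rows.

Finished = 19.5 + 2 = 21.5 cm.
21.5 cm × 1/2.54 = 8.46 inches.
30/4 = 7.5 sts per in; 8.46 × 7.5 = 63.48 sts.
Next multiple of 5 → 65.
19 cm = 7.48 inches; × 8.5 = 63.58 → 64 rows.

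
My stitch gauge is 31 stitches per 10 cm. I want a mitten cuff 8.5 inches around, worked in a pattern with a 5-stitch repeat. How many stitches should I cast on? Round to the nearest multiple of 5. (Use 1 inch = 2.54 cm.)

CO 65 sts.

8.5 in = 8.5 × 2.54 = 21.59 cm.
31 / 10 = 3.1 sts/cm.
21.59 × 3.1 = 66.93 sts.
→ 65.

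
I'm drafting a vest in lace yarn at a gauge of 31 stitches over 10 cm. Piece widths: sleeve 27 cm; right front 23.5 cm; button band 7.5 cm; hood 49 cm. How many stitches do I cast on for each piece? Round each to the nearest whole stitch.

sleeve 84; right front 73; button band 23; hood 152.

Rate = 31/10 = 3.1 sts per cm.
sleeve: 27 × 3.1 = 83.70 → 84.
right front: 23.5 × 3.1 = 72.85 → 73.
button band: 7.5 × 3.1 = 23.25 → 23.
hood: 49 × 3.1 = 151.90 → 152.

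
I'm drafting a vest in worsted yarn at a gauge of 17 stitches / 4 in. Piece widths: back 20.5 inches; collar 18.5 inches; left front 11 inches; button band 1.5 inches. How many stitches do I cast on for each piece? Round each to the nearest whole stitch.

Rate = 17/4 = 4.25 sts per in.
back: 20.5 × 4.25 = 87.12 → 87.
collar: 18.5 × 4.25 = 78.62 → 79.
left front: 11 × 4.25 = 46.75 → 47.
button band: 1.5 × 4.25 = 6.38 → 6.

back 87; collar 79; left front 47; button band 6.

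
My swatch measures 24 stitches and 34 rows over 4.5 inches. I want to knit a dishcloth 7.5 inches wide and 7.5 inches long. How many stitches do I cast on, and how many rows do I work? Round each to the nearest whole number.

Stitch gauge = 24/4.5 = 5.333 sts/in; 7.5 × 5.333 = 40.00 → 40 sts.
Row gauge = 34/4.5 = 7.556 rows/in; 7.5 × 7.556 = 56.67 → 57 rows.

Cast on 40 stitches and work 57 rows.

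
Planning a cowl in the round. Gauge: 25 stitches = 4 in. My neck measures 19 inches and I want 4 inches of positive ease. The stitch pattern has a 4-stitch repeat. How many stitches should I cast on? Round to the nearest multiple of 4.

Cast on 144 stitches.

Finished = 19 + 4 = 23 inches.
25 / 4 = 6.25 sts/in.
23 × 6.25 = 143.75 sts.
Nearest multiple of 4: 144.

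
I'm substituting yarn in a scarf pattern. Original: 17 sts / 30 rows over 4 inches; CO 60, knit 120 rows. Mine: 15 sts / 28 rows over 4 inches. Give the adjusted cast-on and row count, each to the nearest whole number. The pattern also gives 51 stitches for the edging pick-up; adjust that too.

Cast on 53 stitches; work 112 rows; edging pick-up 45 stitches.

Stitches: 60 × 15/17 = 52.94 → 53.
Rows: 120 × 28/30 = 112.00 → 112.
edging pick-up: 51 × 15/17 = 45.00 → 45.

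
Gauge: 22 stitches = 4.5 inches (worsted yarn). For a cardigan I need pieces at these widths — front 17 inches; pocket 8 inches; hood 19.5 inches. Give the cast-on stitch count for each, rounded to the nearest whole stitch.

Rate = 22/4.5 = 4.889 sts per in.
front: 17 × 4.889 = 83.11 → 83.
pocket: 8 × 4.889 = 39.11 → 39.
hood: 19.5 × 4.889 = 95.33 → 95.

front 83; pocket 39; hood 95.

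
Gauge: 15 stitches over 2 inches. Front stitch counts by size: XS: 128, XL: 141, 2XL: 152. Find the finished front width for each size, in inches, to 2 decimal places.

15/2 = 7.5 sts per in.
XS: 128 / 7.5 = 17.067 → 17.07 in.
XL: 141 / 7.5 = 18.800 → 18.80 in.
2XL: 152 / 7.5 = 20.267 → 20.27 in.

XS 17.07 inches; XL 18.80 inches; 2XL 20.27 inches.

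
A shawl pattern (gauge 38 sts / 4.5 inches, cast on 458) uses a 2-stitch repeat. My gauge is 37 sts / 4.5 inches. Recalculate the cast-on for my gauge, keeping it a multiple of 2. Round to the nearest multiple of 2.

CO 446 sts.

458 × 37 / 38 = 445.95.
Nearest multiple of 2: 446.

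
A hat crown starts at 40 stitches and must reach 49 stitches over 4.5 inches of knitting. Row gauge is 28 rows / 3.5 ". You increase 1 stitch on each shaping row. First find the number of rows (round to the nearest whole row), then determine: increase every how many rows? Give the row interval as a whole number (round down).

Increase every 4th row.

Rows = 4.5 × 8 = 36.0 → 36 rows.
Stitches to add: 9 → 9 shaping rows (at 1 st each).
36 / 9 = 4.00 → every 4 rows.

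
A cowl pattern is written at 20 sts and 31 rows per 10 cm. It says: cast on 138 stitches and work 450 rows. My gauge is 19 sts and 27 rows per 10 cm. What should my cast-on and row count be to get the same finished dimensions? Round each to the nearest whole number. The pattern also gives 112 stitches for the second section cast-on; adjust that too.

Cast on 131 stitches; work 392 rows; second section cast-on 106 stitches.

Stitches: 138 × 19/20 = 131.10 → 131.
Rows: 450 × 27/31 = 391.94 → 392.
second section cast-on: 112 × 19/20 = 106.40 → 106.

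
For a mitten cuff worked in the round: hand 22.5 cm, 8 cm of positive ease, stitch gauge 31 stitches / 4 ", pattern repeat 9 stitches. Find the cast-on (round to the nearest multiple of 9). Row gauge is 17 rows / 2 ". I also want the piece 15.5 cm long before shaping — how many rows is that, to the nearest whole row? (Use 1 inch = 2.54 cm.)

Finished = 22.5 + 8 = 30.5 cm.
30.5 cm × 1/2.54 = 12.01 inches.
31/4 = 7.75 sts per in; 12.01 × 7.75 = 93.06 sts.
Nearest multiple of 9 → 90.
15.5 cm = 6.10 inches; × 8.5 = 51.87 → 52 rows.

Cast on 90 stitches; work 52 rows.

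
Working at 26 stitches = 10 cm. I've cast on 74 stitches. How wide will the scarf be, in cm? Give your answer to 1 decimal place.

26 stitches / 10 cm = 2.6 stitches per cm.
74 / 2.6 = 28.46 cm.

28.5 cm.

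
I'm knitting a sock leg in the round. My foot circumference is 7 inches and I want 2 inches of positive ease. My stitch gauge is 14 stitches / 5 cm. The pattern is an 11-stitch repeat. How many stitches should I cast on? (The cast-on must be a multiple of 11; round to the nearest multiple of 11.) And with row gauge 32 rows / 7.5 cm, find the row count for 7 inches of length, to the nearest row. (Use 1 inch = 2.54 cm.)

Cast on 66 stitches; work 76 rows.

Finished = 7 + 2 = 9 inches.
9 inches × 2.54 = 22.86 cm.
14/5 = 2.8 sts per cm; 22.86 × 2.8 = 64.01 sts.
Nearest multiple of 11 → 66.
7 inches = 17.78 cm; × 4.267 = 75.86 → 76 rows.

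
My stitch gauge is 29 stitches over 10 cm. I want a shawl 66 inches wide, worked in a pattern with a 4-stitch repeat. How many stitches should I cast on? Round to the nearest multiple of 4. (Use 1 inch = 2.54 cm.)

CO 488 sts.

66 in = 66 × 2.54 = 167.64 cm.
29 / 10 = 2.9 sts/cm.
167.64 × 2.9 = 486.16 sts.
→ 488.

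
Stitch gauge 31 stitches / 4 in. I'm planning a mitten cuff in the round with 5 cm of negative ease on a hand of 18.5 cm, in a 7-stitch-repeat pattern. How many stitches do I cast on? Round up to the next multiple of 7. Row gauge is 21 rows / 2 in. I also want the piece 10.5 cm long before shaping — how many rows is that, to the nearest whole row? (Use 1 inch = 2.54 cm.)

Cast on 42 stitches; work 43 rows.

Finished = 18.5 − 5 = 13.5 cm.
13.5 cm × 1/2.54 = 5.31 inches.
31/4 = 7.75 sts per in; 5.31 × 7.75 = 41.19 sts.
Next multiple of 7 → 42.
10.5 cm = 4.13 inches; × 10.5 = 43.41 → 43 rows.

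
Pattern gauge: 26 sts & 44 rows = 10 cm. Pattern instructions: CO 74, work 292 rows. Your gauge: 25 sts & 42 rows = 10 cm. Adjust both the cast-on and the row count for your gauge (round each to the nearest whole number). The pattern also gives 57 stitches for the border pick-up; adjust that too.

Cast on 71 stitches; work 279 rows; border pick-up 55 stitches.

Stitches: 74 × 25/26 = 71.15 → 71.
Rows: 292 × 42/44 = 278.73 → 279.
border pick-up: 57 × 25/26 = 54.81 → 55.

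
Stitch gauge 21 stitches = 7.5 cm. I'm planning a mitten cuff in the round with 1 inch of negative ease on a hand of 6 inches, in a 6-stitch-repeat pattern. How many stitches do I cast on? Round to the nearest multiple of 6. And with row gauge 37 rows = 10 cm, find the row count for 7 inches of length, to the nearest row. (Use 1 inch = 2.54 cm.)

Finished = 6 − 1 = 5 inches.
5 inches × 2.54 = 12.70 cm.
21/7.5 = 2.8 sts per cm; 12.70 × 2.8 = 35.56 sts.
Nearest multiple of 6 → 36.
7 inches = 17.78 cm; × 3.7 = 65.79 → 66 rows.

Cast on 36 stitches; work 66 rows.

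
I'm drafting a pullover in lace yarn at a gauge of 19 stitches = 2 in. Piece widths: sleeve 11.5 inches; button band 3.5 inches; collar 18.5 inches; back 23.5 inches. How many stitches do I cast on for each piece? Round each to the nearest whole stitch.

Rate = 19/2 = 9.5 sts per in.
sleeve: 11.5 × 9.5 = 109.25 → 109.
button band: 3.5 × 9.5 = 33.25 → 33.
collar: 18.5 × 9.5 = 175.75 → 176.
back: 23.5 × 9.5 = 223.25 → 223.

sleeve 109; button band 33; collar 176; back 223.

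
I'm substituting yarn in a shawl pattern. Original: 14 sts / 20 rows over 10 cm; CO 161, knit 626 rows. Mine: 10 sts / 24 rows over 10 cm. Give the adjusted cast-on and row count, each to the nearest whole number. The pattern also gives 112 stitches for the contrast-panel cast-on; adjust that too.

Cast on 115 stitches; work 751 rows; contrast-panel cast-on 80 stitches.

Stitches: 161 × 10/14 = 115.00 → 115.
Rows: 626 × 24/20 = 751.20 → 751.
contrast-panel cast-on: 112 × 10/14 = 80.00 → 80.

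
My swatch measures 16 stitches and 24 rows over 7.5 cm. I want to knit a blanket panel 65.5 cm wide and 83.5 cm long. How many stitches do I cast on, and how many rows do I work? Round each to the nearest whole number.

Stitch gauge = 16/7.5 = 2.133 sts/cm; 65.5 × 2.133 = 139.73 → 140 sts.
Row gauge = 24/7.5 = 3.2 rows/cm; 83.5 × 3.2 = 267.20 → 267 rows.

Cast on 140 stitches and work 267 rows.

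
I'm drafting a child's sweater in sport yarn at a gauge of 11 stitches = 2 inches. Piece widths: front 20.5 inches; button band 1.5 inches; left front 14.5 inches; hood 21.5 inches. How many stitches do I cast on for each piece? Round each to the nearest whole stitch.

Rate = 11/2 = 5.5 sts per in.
front: 20.5 × 5.5 = 112.75 → 113.
button band: 1.5 × 5.5 = 8.25 → 8.
left front: 14.5 × 5.5 = 79.75 → 80.
hood: 21.5 × 5.5 = 118.25 → 118.

front 113; button band 8; left front 80; hood 118.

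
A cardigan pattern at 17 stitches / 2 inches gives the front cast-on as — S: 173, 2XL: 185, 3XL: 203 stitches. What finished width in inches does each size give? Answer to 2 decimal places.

17/2 = 8.5 sts per in.
S: 173 / 8.5 = 20.353 → 20.35 in.
2XL: 185 / 8.5 = 21.765 → 21.76 in.
3XL: 203 / 8.5 = 23.882 → 23.88 in.

S 20.35 inches; 2XL 21.76 inches; 3XL 23.88 inches.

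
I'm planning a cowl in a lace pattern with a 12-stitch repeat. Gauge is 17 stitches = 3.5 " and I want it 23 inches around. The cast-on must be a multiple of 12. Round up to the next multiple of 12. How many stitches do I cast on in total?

Cast on 120 stitches.

17 / 3.5 = 4.857 sts per inch.
23 × 4.857 = 111.71 sts.
Next multiple of 12: 120.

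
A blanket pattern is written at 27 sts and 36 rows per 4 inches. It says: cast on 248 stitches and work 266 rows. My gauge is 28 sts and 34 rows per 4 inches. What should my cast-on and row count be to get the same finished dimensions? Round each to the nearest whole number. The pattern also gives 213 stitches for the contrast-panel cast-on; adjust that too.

Cast on 257 stitches; work 251 rows; contrast-panel cast-on 221 stitches.

Stitches: 248 × 28/27 = 257.19 → 257.
Rows: 266 × 34/36 = 251.22 → 251.
contrast-panel cast-on: 213 × 28/27 = 220.89 → 221.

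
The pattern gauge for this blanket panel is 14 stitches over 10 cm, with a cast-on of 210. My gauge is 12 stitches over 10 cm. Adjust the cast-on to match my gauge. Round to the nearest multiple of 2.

Scale factor = 12 / 14 = 0.857.
210 × 12 / 14 = 180.00 sts.

CO 180 sts.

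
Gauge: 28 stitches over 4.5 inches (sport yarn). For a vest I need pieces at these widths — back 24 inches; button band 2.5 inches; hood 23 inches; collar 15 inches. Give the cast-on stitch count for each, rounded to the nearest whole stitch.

Rate = 28/4.5 = 6.222 sts per in.
back: 24 × 6.222 = 149.33 → 149.
button band: 2.5 × 6.222 = 15.56 → 16.
hood: 23 × 6.222 = 143.11 → 143.
collar: 15 × 6.222 = 93.33 → 93.

back 149; button band 16; hood 143; collar 93.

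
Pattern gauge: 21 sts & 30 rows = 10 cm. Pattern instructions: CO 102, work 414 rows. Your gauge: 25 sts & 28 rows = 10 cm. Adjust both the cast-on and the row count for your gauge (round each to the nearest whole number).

Stitches: 102 × 25/21 = 121.43 → 121.
Rows: 414 × 28/30 = 386.40 → 386.

Cast on 121 stitches; work 386 rows.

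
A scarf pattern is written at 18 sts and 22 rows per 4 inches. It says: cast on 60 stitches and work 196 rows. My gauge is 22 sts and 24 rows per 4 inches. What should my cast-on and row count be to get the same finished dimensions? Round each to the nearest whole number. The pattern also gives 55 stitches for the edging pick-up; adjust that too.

Cast on 73 stitches; work 214 rows; edging pick-up 67 stitches.

Stitches: 60 × 22/18 = 73.33 → 73.
Rows: 196 × 24/22 = 213.82 → 214.
edging pick-up: 55 × 22/18 = 67.22 → 67.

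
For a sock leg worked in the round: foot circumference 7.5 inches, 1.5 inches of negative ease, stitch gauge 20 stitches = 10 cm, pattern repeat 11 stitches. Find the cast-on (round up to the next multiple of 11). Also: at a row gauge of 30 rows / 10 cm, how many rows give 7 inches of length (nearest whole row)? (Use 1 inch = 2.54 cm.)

Cast on 33 stitches; work 53 rows.

Finished = 7.5 − 1.5 = 6 inches.
6 inches × 2.54 = 15.24 cm.
20/10 = 2 sts per cm; 15.24 × 2 = 30.48 sts.
Next multiple of 11 → 33.
7 inches = 17.78 cm; × 3 = 53.34 → 53 rows.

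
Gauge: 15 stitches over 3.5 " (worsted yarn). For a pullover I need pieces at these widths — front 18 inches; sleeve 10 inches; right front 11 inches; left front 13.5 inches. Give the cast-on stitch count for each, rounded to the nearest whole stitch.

Rate = 15/3.5 = 4.286 sts per in.
front: 18 × 4.286 = 77.14 → 77.
sleeve: 10 × 4.286 = 42.86 → 43.
right front: 11 × 4.286 = 47.14 → 47.
left front: 13.5 × 4.286 = 57.86 → 58.

front 77; sleeve 43; right front 47; left front 58.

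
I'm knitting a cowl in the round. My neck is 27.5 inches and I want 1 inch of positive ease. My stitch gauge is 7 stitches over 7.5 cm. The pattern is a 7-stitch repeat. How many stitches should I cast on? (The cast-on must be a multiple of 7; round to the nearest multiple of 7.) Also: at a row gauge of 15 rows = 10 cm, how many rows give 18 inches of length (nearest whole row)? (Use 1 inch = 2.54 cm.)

Finished = 27.5 + 1 = 28.5 inches.
28.5 inches × 2.54 = 72.39 cm.
7/7.5 = 0.933 sts per cm; 72.39 × 0.933 = 67.56 sts.
Nearest multiple of 7 → 70.
18 inches = 45.72 cm; × 1.5 = 68.58 → 69 rows.

Cast on 70 stitches; work 69 rows.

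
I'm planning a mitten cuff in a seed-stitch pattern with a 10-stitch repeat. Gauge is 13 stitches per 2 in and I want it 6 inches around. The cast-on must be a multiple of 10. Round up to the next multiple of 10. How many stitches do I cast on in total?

13 / 2 = 6.5 sts per inch.
6 × 6.5 = 39.00 sts.
Next multiple of 10: 40.

40 stitches.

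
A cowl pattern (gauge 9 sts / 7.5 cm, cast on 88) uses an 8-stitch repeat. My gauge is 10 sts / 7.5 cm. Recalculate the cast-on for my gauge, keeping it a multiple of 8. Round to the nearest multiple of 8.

96 stitches.

88 × 10 / 9 = 97.78.
Nearest multiple of 8: 96.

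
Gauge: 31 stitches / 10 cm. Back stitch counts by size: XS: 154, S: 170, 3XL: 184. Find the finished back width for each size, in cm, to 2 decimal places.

31/10 = 3.1 sts per cm.
XS: 154 / 3.1 = 49.677 → 49.68 cm.
S: 170 / 3.1 = 54.839 → 54.84 cm.
3XL: 184 / 3.1 = 59.355 → 59.35 cm.

XS 49.68 cm; S 54.84 cm; 3XL 59.35 cm.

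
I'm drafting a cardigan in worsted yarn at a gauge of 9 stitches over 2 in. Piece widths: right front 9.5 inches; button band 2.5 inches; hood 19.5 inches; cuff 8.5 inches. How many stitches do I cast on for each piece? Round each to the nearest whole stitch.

right front 43; button band 11; hood 88; cuff 38.

Rate = 9/2 = 4.5 sts per in.
right front: 9.5 × 4.5 = 42.75 → 43.
button band: 2.5 × 4.5 = 11.25 → 11.
hood: 19.5 × 4.5 = 87.75 → 88.
cuff: 8.5 × 4.5 = 38.25 → 38.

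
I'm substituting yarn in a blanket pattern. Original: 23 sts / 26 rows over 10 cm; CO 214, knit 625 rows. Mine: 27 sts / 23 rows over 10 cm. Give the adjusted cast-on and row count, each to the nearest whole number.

Stitches: 214 × 27/23 = 251.22 → 251.
Rows: 625 × 23/26 = 552.88 → 553.

Cast on 251 stitches; work 553 rows.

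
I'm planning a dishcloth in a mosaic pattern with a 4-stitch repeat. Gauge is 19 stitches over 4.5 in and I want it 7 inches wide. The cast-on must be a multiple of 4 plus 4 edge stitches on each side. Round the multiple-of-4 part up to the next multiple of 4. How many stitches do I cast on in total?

19 / 4.5 = 4.222 sts per inch.
7 × 4.222 = 29.56 sts.
Less 8 edge sts → 21.56 for the repeat.
Next multiple of 4: 24.
Add back 8 edge sts → 32.

CO 32 sts.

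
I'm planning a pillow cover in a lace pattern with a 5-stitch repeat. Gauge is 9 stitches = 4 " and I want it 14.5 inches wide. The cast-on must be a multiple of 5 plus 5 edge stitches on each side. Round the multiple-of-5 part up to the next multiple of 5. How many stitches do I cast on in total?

9 / 4 = 2.25 sts per inch.
14.5 × 2.25 = 32.62 sts.
Less 10 edge sts → 22.62 for the repeat.
Next multiple of 5: 25.
Add back 10 edge sts → 35.

CO 35 sts.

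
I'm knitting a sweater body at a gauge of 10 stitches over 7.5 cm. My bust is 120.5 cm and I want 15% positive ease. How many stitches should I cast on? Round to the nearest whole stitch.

Finished = 120.5 × 1.15 = 138.57 cm.
10 / 7.5 = 1.333 sts per cm.
138.57 × 1.333 = 184.77 sts.
→ 185 sts.

CO 185 sts.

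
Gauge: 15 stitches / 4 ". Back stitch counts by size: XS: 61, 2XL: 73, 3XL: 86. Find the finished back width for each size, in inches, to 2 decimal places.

XS 16.27 inches; 2XL 19.47 inches; 3XL 22.93 inches.

15/4 = 3.75 sts per in.
XS: 61 / 3.75 = 16.267 → 16.27 in.
2XL: 73 / 3.75 = 19.467 → 19.47 in.
3XL: 86 / 3.75 = 22.933 → 22.93 in.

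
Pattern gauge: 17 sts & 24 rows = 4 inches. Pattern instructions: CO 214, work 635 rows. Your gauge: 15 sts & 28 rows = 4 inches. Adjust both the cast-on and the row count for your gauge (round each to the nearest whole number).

Stitches: 214 × 15/17 = 188.82 → 189.
Rows: 635 × 28/24 = 740.83 → 741.

Cast on 189 stitches; work 741 rows.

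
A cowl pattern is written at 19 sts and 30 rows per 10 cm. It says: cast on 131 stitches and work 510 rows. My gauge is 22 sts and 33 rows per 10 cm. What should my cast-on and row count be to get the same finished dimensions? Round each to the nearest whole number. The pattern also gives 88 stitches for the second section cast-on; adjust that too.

Cast on 152 stitches; work 561 rows; second section cast-on 102 stitches.

Stitches: 131 × 22/19 = 151.68 → 152.
Rows: 510 × 33/30 = 561.00 → 561.
second section cast-on: 88 × 22/19 = 101.89 → 102.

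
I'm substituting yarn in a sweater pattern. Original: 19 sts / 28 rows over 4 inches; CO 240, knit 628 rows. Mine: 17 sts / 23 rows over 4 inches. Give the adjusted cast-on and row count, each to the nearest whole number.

Cast on 215 stitches; work 516 rows.

Stitches: 240 × 17/19 = 214.74 → 215.
Rows: 628 × 23/28 = 515.86 → 516.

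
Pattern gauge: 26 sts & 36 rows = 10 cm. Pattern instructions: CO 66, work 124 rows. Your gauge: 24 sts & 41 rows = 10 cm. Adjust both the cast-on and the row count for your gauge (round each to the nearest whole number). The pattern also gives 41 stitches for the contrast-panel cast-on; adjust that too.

Cast on 61 stitches; work 141 rows; contrast-panel cast-on 38 stitches.

Stitches: 66 × 24/26 = 60.92 → 61.
Rows: 124 × 41/36 = 141.22 → 141.
contrast-panel cast-on: 41 × 24/26 = 37.85 → 38.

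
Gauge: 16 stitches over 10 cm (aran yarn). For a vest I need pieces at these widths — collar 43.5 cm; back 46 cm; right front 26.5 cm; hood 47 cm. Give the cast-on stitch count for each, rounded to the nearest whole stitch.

Rate = 16/10 = 1.6 sts per cm.
collar: 43.5 × 1.6 = 69.60 → 70.
back: 46 × 1.6 = 73.60 → 74.
right front: 26.5 × 1.6 = 42.40 → 42.
hood: 47 × 1.6 = 75.20 → 75.

collar 70; back 74; right front 42; hood 75.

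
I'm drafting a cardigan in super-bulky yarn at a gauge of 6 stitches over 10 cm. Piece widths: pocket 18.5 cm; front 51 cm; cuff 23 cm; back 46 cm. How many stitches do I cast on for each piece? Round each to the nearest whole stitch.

Rate = 6/10 = 0.6 sts per cm.
pocket: 18.5 × 0.6 = 11.10 → 11.
front: 51 × 0.6 = 30.60 → 31.
cuff: 23 × 0.6 = 13.80 → 14.
back: 46 × 0.6 = 27.60 → 28.

pocket 11; front 31; cuff 14; back 28.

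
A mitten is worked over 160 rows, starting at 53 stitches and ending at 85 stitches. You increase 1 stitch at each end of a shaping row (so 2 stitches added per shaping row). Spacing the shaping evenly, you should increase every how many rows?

Increase every 10th row.

Stitches to add: |85 − 53| = 32.
Shaping rows needed: 32 / 2 = 16.
160 rows / 16 = every 10 rows.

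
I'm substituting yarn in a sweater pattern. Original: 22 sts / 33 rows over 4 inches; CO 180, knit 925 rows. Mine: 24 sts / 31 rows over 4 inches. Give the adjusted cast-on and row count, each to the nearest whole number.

Stitches: 180 × 24/22 = 196.36 → 196.
Rows: 925 × 31/33 = 868.94 → 869.

Cast on 196 stitches; work 869 rows.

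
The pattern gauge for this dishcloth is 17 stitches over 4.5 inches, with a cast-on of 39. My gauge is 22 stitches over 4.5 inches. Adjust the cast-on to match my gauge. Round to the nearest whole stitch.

CO 50 sts.

Scale factor = 22 / 17 = 1.294.
39 × 22 / 17 = 50.47 sts.
→ 50 sts.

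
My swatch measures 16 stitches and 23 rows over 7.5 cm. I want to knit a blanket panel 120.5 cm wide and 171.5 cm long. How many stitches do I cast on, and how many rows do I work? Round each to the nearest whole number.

Stitch gauge = 16/7.5 = 2.133 sts/cm; 120.5 × 2.133 = 257.07 → 257 sts.
Row gauge = 23/7.5 = 3.067 rows/cm; 171.5 × 3.067 = 525.93 → 526 rows.

Cast on 257 stitches and work 526 rows.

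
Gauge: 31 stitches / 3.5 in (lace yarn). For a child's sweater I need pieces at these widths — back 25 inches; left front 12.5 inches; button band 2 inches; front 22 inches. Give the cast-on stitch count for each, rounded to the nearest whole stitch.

Rate = 31/3.5 = 8.857 sts per in.
back: 25 × 8.857 = 221.43 → 221.
left front: 12.5 × 8.857 = 110.71 → 111.
button band: 2 × 8.857 = 17.71 → 18.
front: 22 × 8.857 = 194.86 → 195.

back 221; left front 111; button band 18; front 195.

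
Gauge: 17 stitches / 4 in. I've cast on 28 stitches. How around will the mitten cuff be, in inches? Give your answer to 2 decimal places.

6.59 inches.

17 stitches / 4 inch = 4.25 stitches per inch.
28 / 4.25 = 6.588 inches.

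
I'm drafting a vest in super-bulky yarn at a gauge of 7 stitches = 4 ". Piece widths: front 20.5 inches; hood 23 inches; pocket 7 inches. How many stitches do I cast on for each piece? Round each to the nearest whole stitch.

Rate = 7/4 = 1.75 sts per in.
front: 20.5 × 1.75 = 35.88 → 36.
hood: 23 × 1.75 = 40.25 → 40.
pocket: 7 × 1.75 = 12.25 → 12.

front 36; hood 40; pocket 12.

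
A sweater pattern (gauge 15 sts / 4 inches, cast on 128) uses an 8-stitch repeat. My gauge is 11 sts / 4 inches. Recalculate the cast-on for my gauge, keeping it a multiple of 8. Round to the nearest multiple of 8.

128 × 11 / 15 = 93.87.
Nearest multiple of 8: 96.

96 stitches.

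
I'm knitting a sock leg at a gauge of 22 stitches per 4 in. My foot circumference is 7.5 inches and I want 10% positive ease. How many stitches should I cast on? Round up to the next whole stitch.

CO 46 sts.

Finished = 7.5 × 1.10 = 8.25 in.
22 / 4 = 5.5 sts per inch.
8.25 × 5.5 = 45.38 sts.
→ 46 sts.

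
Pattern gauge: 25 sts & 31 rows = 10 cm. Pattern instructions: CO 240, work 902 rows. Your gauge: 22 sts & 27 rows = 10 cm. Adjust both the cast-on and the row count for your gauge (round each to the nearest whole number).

Stitches: 240 × 22/25 = 211.20 → 211.
Rows: 902 × 27/31 = 785.61 → 786.

Cast on 211 stitches; work 786 rows.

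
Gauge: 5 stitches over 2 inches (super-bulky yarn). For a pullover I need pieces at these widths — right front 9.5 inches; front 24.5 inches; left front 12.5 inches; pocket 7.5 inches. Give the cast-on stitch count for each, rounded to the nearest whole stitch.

right front 24; front 61; left front 31; pocket 19.

Rate = 5/2 = 2.5 sts per in.
right front: 9.5 × 2.5 = 23.75 → 24.
front: 24.5 × 2.5 = 61.25 → 61.
left front: 12.5 × 2.5 = 31.25 → 31.
pocket: 7.5 × 2.5 = 18.75 → 19.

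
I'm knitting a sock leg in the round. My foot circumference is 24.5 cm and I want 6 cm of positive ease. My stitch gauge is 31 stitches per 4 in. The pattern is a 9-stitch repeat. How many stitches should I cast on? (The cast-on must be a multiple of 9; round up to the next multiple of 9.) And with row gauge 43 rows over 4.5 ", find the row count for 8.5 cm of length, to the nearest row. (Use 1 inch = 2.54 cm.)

Cast on 99 stitches; work 32 rows.

Finished = 24.5 + 6 = 30.5 cm.
30.5 cm × 1/2.54 = 12.01 inches.
31/4 = 7.75 sts per in; 12.01 × 7.75 = 93.06 sts.
Next multiple of 9 → 99.
8.5 cm = 3.35 inches; × 9.556 = 31.98 → 32 rows.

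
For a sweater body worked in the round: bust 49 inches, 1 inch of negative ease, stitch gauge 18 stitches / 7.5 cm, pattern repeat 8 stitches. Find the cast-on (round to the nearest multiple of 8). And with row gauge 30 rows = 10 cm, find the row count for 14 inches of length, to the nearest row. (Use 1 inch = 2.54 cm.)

Finished = 49 − 1 = 48 inches.
48 inches × 2.54 = 121.92 cm.
18/7.5 = 2.4 sts per cm; 121.92 × 2.4 = 292.61 sts.
Nearest multiple of 8 → 296.
14 inches = 35.56 cm; × 3 = 106.68 → 107 rows.

Cast on 296 stitches; work 107 rows.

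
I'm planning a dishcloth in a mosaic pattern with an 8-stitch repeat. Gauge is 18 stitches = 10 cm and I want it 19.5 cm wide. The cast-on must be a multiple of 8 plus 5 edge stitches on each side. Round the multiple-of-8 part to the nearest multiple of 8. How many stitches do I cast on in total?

CO 34 sts.

18 / 10 = 1.8 sts per cm.
19.5 × 1.8 = 35.10 sts.
Less 10 edge sts → 25.10 for the repeat.
Nearest multiple of 8: 24.
Add back 10 edge sts → 34.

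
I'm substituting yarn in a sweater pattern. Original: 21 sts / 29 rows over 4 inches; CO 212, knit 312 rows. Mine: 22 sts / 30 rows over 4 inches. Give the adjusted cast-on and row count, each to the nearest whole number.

Cast on 222 stitches; work 323 rows.

Stitches: 212 × 22/21 = 222.10 → 222.
Rows: 312 × 30/29 = 322.76 → 323.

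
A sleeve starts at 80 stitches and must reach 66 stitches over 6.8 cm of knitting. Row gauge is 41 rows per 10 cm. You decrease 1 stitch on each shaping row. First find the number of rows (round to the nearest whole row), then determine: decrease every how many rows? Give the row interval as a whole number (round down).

Decrease every 2nd row.

Rows = 6.8 × 4.1 = 27.9 → 28 rows.
Stitches to remove: 14 → 14 shaping rows (at 1 st each).
28 / 14 = 2.00 → every 2 rows.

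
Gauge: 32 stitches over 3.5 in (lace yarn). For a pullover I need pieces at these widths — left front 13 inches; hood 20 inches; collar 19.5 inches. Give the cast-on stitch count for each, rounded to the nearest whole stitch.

Rate = 32/3.5 = 9.143 sts per in.
left front: 13 × 9.143 = 118.86 → 119.
hood: 20 × 9.143 = 182.86 → 183.
collar: 19.5 × 9.143 = 178.29 → 178.

left front 119; hood 183; collar 178.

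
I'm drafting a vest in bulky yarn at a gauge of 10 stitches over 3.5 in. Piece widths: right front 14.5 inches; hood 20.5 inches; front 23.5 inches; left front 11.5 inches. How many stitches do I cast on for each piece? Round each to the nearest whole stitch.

right front 41; hood 59; front 67; left front 33.

Rate = 10/3.5 = 2.857 sts per in.
right front: 14.5 × 2.857 = 41.43 → 41.
hood: 20.5 × 2.857 = 58.57 → 59.
front: 23.5 × 2.857 = 67.14 → 67.
left front: 11.5 × 2.857 = 32.86 → 33.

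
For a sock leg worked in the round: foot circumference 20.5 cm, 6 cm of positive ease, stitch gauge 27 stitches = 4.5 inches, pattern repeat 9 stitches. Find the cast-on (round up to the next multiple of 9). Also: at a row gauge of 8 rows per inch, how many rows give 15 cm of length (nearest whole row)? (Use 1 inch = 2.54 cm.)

Cast on 63 stitches; work 47 rows.

Finished = 20.5 + 6 = 26.5 cm.
26.5 cm × 1/2.54 = 10.43 inches.
27/4.5 = 6 sts per in; 10.43 × 6 = 62.60 sts.
Next multiple of 9 → 63.
15 cm = 5.91 inches; × 8 = 47.24 → 47 rows.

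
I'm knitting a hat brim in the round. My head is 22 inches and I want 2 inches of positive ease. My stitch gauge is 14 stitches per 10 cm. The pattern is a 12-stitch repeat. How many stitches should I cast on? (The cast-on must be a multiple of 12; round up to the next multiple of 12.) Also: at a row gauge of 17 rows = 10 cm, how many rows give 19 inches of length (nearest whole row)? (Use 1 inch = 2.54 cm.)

Finished = 22 + 2 = 24 inches.
24 inches × 2.54 = 60.96 cm.
14/10 = 1.4 sts per cm; 60.96 × 1.4 = 85.34 sts.
Next multiple of 12 → 96.
19 inches = 48.26 cm; × 1.7 = 82.04 → 82 rows.

Cast on 96 stitches; work 82 rows.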